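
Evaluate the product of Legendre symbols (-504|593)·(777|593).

By multiplicativity, (-504·777|593) = (-504|593)·(777|593).
First factor (-504|593):
(-504|593)
  = (89|593)    [-504 ≡ 89 mod 593]
  = (593|89)    [QR: 89 ≡ 1 mod 4, sign kept]
  = (59|89)    [593 ≡ 59 mod 89]
  = (89|59)    [QR: 89 ≡ 1 mod 4, sign kept]
  = (30|59)    [89 ≡ 30 mod 59]
  = -(15|59)    [59 ≡ 3 mod 8 ⇒ (2|59) = -1]
  = (59|15)    [QR: both ≡ 3 mod 4, sign flips]
  = (14|15)    [59 ≡ 14 mod 15]
  = (7|15)    [15 ≡ 7 mod 8 ⇒ (2|15) = +1]
  = -(15|7)    [QR: both ≡ 3 mod 4, sign flips]
  = -(1|7)    [15 ≡ 1 mod 7]
  = -1    [(1|7) = 1]
Second factor (777|593):
(777|593)
  = (184|593)    [777 ≡ 184 mod 593]
  = (23|593)    [593 ≡ 1 mod 8 ⇒ (2|593)^3 = +1]
  = (593|23)    [QR: 593 ≡ 1 mod 4, sign kept]
  = (18|23)    [593 ≡ 18 mod 23]
  = (9|23)    [23 ≡ 7 mod 8 ⇒ (2|23) = +1]
  = (23|9)    [QR: 9 ≡ 1 mod 4, sign kept]
  = (5|9)    [23 ≡ 5 mod 9]
  = (9|5)    [QR: 5 ≡ 1 mod 4, sign kept]
  = (4|5)    [9 ≡ 4 mod 5]
  = (1|5)    [5 ≡ 5 mod 8 ⇒ (2|5)^2 = +1]
  = 1    [(1|5) = 1]
Product: (-1)·(1) = -1.

-1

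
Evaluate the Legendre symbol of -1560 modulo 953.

1

Reduce the numerator: -1560 ≡ 346 (mod 953), so (-1560|953) = (346|953).
Factor out 2: 346 = 2·173. Since 953 ≡ 1 (mod 8), (2|953) = +1. Now have (173|953).
173 ≡ 1 (mod 4), so quadratic reciprocity gives (173|953) = (953|173). Reduce: 953 ≡ 88 (mod 173). Now have (88|173).
Factor out 2: 88 = 2^3·11. Since 173 ≡ 5 (mod 8), (2|173) = -1, and (2|173)^3 = -1. Now have -(11|173).
173 ≡ 1 (mod 4), so quadratic reciprocity gives (11|173) = (173|11). Reduce: 173 ≡ 8 (mod 11). Now have -(8|11).
Factor out 2: 8 = 2^3. Since 11 ≡ 3 (mod 8), (2|11) = -1, and (2|11)^3 = -1. Now have (1|11).
(1|11) = 1. Collecting the sign factors: 1.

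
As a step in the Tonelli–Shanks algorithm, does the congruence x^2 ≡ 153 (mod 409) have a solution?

yes

153 ≡ 1 (mod 4), so quadratic reciprocity gives (153/409) = (409/153). Reduce: 409 ≡ 103 (mod 153). Now have (103/153).
153 ≡ 1 (mod 4), so quadratic reciprocity gives (103/153) = (153/103). Reduce: 153 ≡ 50 (mod 103). Now have (50/103).
Factor out 2: 50 = 2·25. Since 103 ≡ 7 (mod 8), (2/103) = +1. Now have (25/103).
25 ≡ 1 (mod 4), so quadratic reciprocity gives (25/103) = (103/25). Reduce: 103 ≡ 3 (mod 25). Now have (3/25).
25 ≡ 1 (mod 4), so quadratic reciprocity gives (3/25) = (25/3). Reduce: 25 ≡ 1 (mod 3). Now have (1/3).
(1/3) = 1. Collecting the sign factors: 1.
The Legendre symbol is 1, so x^2 ≡ 153 (mod 409) has solution.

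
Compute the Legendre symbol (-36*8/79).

-1

By multiplicativity, (-36·8/79) = (-36/79)·(8/79).
First factor (-36/79):
(-36/79)
  = (43/79)    [-36 ≡ 43 mod 79]
  = -(79/43)    [QR: both ≡ 3 mod 4, sign flips]
  = -(36/43)    [79 ≡ 36 mod 43]
  = -(9/43)    [43 ≡ 3 mod 8 ⇒ (2/43)^2 = +1]
  = -(43/9)    [QR: 9 ≡ 1 mod 4, sign kept]
  = -(7/9)    [43 ≡ 7 mod 9]
  = -(9/7)    [QR: 9 ≡ 1 mod 4, sign kept]
  = -(2/7)    [9 ≡ 2 mod 7]
  = -(1/7)    [7 ≡ 7 mod 8 ⇒ (2/7) = +1]
  = -1    [(1/7) = 1]
Second factor (8/79):
(8/79)
  = (1/79)    [79 ≡ 7 mod 8 ⇒ (2/79)^3 = +1]
  = 1    [(1/79) = 1]
Product: (-1)·(1) = -1.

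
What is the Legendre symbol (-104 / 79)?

-1

(-104 / 79)
  = -(104 / 79)    [79 ≡ 3 mod 4 ⇒ (-1 / 79) = -1]
  = -(25 / 79)    [104 ≡ 25 mod 79]
  = -(79 / 25)    [QR: 25 ≡ 1 mod 4, sign kept]
  = -(4 / 25)    [79 ≡ 4 mod 25]
  = -(1 / 25)    [25 ≡ 1 mod 8 ⇒ (2 / 25)^2 = +1]
  = -1    [(1 / 25) = 1]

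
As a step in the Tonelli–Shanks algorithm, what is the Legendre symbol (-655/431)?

1

Pull out -1: (-655/431) = (-1/431)·(655/431). Since 431 ≡ 3 (mod 4), (-1/431) = -1. Now have -(655/431).
Reduce the numerator: 655 ≡ 224 (mod 431), so (655/431) = (224/431).
Factor out 2: 224 = 2^5·7. Since 431 ≡ 7 (mod 8), (2/431) = +1, and (2/431)^5 = +1. Now have -(7/431).
Both 7 ≡ 3 and 431 ≡ 3 (mod 4), so reciprocity gives (7/431) = -(431/7). Reduce: 431 ≡ 4 (mod 7). Now have (4/7).
Factor out 2: 4 = 2^2. Since 7 ≡ 7 (mod 8), (2/7) = +1, and (2/7)^2 = +1. Now have (1/7).
(1/7) = 1. Collecting the sign factors: 1.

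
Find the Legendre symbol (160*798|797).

By multiplicativity, (160·798|797) = (160|797)·(798|797).
First factor (160|797):
(160|797)
  = -(5|797)    [797 ≡ 5 mod 8 ⇒ (2|797)^5 = -1]
  = -(797|5)    [QR: 5 ≡ 1 mod 4, sign kept]
  = -(2|5)    [797 ≡ 2 mod 5]
  = (1|5)    [5 ≡ 5 mod 8 ⇒ (2|5) = -1]
  = 1    [(1|5) = 1]
Second factor (798|797):
(798|797)
  = (1|797)    [798 ≡ 1 mod 797]
  = 1    [(1|797) = 1]
Product: (1)·(1) = 1.

1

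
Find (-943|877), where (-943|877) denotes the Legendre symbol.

Reduce the numerator: -943 ≡ 811 (mod 877), so (-943|877) = (811|877).
877 ≡ 1 (mod 4), so quadratic reciprocity gives (811|877) = (877|811). Reduce: 877 ≡ 66 (mod 811). Now have (66|811).
Factor out 2: 66 = 2·33. Since 811 ≡ 3 (mod 8), (2|811) = -1. Now have -(33|811).
33 ≡ 1 (mod 4), so quadratic reciprocity gives (33|811) = (811|33). Reduce: 811 ≡ 19 (mod 33). Now have -(19|33).
33 ≡ 1 (mod 4), so quadratic reciprocity gives (19|33) = (33|19). Reduce: 33 ≡ 14 (mod 19). Now have -(14|19).
Factor out 2: 14 = 2·7. Since 19 ≡ 3 (mod 8), (2|19) = -1. Now have (7|19).
Both 7 ≡ 3 and 19 ≡ 3 (mod 4), so reciprocity gives (7|19) = -(19|7). Reduce: 19 ≡ 5 (mod 7). Now have -(5|7).
5 ≡ 1 (mod 4), so quadratic reciprocity gives (5|7) = (7|5). Reduce: 7 ≡ 2 (mod 5). Now have -(2|5).
Factor out 2: 2 = 2. Since 5 ≡ 5 (mod 8), (2|5) = -1. Now have (1|5).
(1|5) = 1. Collecting the sign factors: 1.

1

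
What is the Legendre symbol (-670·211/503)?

By multiplicativity, (-670·211/503) = (-670/503)·(211/503).
First factor (-670/503):
Pull out -1: (-670/503) = (-1/503)·(670/503). Since 503 ≡ 3 (mod 4), (-1/503) = -1. Now have -(670/503).
Reduce the numerator: 670 ≡ 167 (mod 503), so (670/503) = (167/503).
Both 167 ≡ 3 and 503 ≡ 3 (mod 4), so reciprocity gives (167/503) = -(503/167). Reduce: 503 ≡ 2 (mod 167). Now have (2/167).
Factor out 2: 2 = 2. Since 167 ≡ 7 (mod 8), (2/167) = +1. Now have (1/167).
(1/167) = 1. Collecting the sign factors: 1.
Second factor (211/503):
Both 211 ≡ 3 and 503 ≡ 3 (mod 4), so reciprocity gives (211/503) = -(503/211). Reduce: 503 ≡ 81 (mod 211). Now have -(81/211).
81 ≡ 1 (mod 4), so quadratic reciprocity gives (81/211) = (211/81). Reduce: 211 ≡ 49 (mod 81). Now have -(49/81).
49 ≡ 1 (mod 4), so quadratic reciprocity gives (49/81) = (81/49). Reduce: 81 ≡ 32 (mod 49). Now have -(32/49).
Factor out 2: 32 = 2^5. Since 49 ≡ 1 (mod 8), (2/49) = +1, and (2/49)^5 = +1. Now have -(1/49).
(1/49) = 1. Collecting the sign factors: -1.
Product: (1)·(-1) = -1.

-1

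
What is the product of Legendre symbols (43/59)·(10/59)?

By multiplicativity, (43·10/59) = (43/59)·(10/59).
First factor (43/59):
Both 43 ≡ 3 and 59 ≡ 3 (mod 4), so reciprocity gives (43/59) = -(59/43). Reduce: 59 ≡ 16 (mod 43). Now have -(16/43).
Factor out 2: 16 = 2^4. Since 43 ≡ 3 (mod 8), (2/43) = -1, and (2/43)^4 = +1. Now have -(1/43).
(1/43) = 1. Collecting the sign factors: -1.
Second factor (10/59):
Factor out 2: 10 = 2·5. Since 59 ≡ 3 (mod 8), (2/59) = -1. Now have -(5/59).
5 ≡ 1 (mod 4), so quadratic reciprocity gives (5/59) = (59/5). Reduce: 59 ≡ 4 (mod 5). Now have -(4/5).
Factor out 2: 4 = 2^2. Since 5 ≡ 5 (mod 8), (2/5) = -1, and (2/5)^2 = +1. Now have -(1/5).
(1/5) = 1. Collecting the sign factors: -1.
Product: (-1)·(-1) = 1.

1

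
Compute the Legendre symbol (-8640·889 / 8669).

By multiplicativity, (-8640·889 / 8669) = (-8640 / 8669)·(889 / 8669).
First factor (-8640 / 8669):
Reduce the numerator: -8640 ≡ 29 (mod 8669), so (-8640 / 8669) = (29 / 8669).
29 ≡ 1 (mod 4), so quadratic reciprocity gives (29 / 8669) = (8669 / 29). Reduce: 8669 ≡ 27 (mod 29). Now have (27 / 29).
29 ≡ 1 (mod 4), so quadratic reciprocity gives (27 / 29) = (29 / 27). Reduce: 29 ≡ 2 (mod 27). Now have (2 / 27).
Factor out 2: 2 = 2. Since 27 ≡ 3 (mod 8), (2 / 27) = -1. Now have -(1 / 27).
(1 / 27) = 1. Collecting the sign factors: -1.
Second factor (889 / 8669):
889 ≡ 1 (mod 4), so quadratic reciprocity gives (889 / 8669) = (8669 / 889). Reduce: 8669 ≡ 668 (mod 889). Now have (668 / 889).
Factor out 2: 668 = 2^2·167. Since 889 ≡ 1 (mod 8), (2 / 889) = +1, and (2 / 889)^2 = +1. Now have (167 / 889).
889 ≡ 1 (mod 4), so quadratic reciprocity gives (167 / 889) = (889 / 167). Reduce: 889 ≡ 54 (mod 167). Now have (54 / 167).
Factor out 2: 54 = 2·27. Since 167 ≡ 7 (mod 8), (2 / 167) = +1. Now have (27 / 167).
Both 27 ≡ 3 and 167 ≡ 3 (mod 4), so reciprocity gives (27 / 167) = -(167 / 27). Reduce: 167 ≡ 5 (mod 27). Now have -(5 / 27).
5 ≡ 1 (mod 4), so quadratic reciprocity gives (5 / 27) = (27 / 5). Reduce: 27 ≡ 2 (mod 5). Now have -(2 / 5).
Factor out 2: 2 = 2. Since 5 ≡ 5 (mod 8), (2 / 5) = -1. Now have (1 / 5).
(1 / 5) = 1. Collecting the sign factors: 1.
Product: (-1)·(1) = -1.

-1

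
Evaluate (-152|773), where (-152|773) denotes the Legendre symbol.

1

Reduce the numerator: -152 ≡ 621 (mod 773), so (-152|773) = (621|773).
621 ≡ 1 (mod 4), so quadratic reciprocity gives (621|773) = (773|621). Reduce: 773 ≡ 152 (mod 621). Now have (152|621).
Factor out 2: 152 = 2^3·19. Since 621 ≡ 5 (mod 8), (2|621) = -1, and (2|621)^3 = -1. Now have -(19|621).
621 ≡ 1 (mod 4), so quadratic reciprocity gives (19|621) = (621|19). Reduce: 621 ≡ 13 (mod 19). Now have -(13|19).
13 ≡ 1 (mod 4), so quadratic reciprocity gives (13|19) = (19|13). Reduce: 19 ≡ 6 (mod 13). Now have -(6|13).
Factor out 2: 6 = 2·3. Since 13 ≡ 5 (mod 8), (2|13) = -1. Now have (3|13).
13 ≡ 1 (mod 4), so quadratic reciprocity gives (3|13) = (13|3). Reduce: 13 ≡ 1 (mod 3). Now have (1|3).
(1|3) = 1. Collecting the sign factors: 1.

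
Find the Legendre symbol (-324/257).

1

(-324/257)
  = (324/257)    [257 ≡ 1 mod 4 ⇒ (-1/257) = +1]
  = (67/257)    [324 ≡ 67 mod 257]
  = (257/67)    [QR: 257 ≡ 1 mod 4, sign kept]
  = (56/67)    [257 ≡ 56 mod 67]
  = -(7/67)    [67 ≡ 3 mod 8 ⇒ (2/67)^3 = -1]
  = (67/7)    [QR: both ≡ 3 mod 4, sign flips]
  = (4/7)    [67 ≡ 4 mod 7]
  = (1/7)    [7 ≡ 7 mod 8 ⇒ (2/7)^2 = +1]
  = 1    [(1/7) = 1]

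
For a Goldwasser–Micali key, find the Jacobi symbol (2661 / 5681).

1

2661 ≡ 1 (mod 4), so quadratic reciprocity gives (2661 / 5681) = (5681 / 2661). Reduce: 5681 ≡ 359 (mod 2661). Now have (359 / 2661).
2661 ≡ 1 (mod 4), so quadratic reciprocity gives (359 / 2661) = (2661 / 359). Reduce: 2661 ≡ 148 (mod 359). Now have (148 / 359).
Factor out 2: 148 = 2^2·37. Since 359 ≡ 7 (mod 8), (2 / 359) = +1, and (2 / 359)^2 = +1. Now have (37 / 359).
37 ≡ 1 (mod 4), so quadratic reciprocity gives (37 / 359) = (359 / 37). Reduce: 359 ≡ 26 (mod 37). Now have (26 / 37).
Factor out 2: 26 = 2·13. Since 37 ≡ 5 (mod 8), (2 / 37) = -1. Now have -(13 / 37).
13 ≡ 1 (mod 4), so quadratic reciprocity gives (13 / 37) = (37 / 13). Reduce: 37 ≡ 11 (mod 13). Now have -(11 / 13).
13 ≡ 1 (mod 4), so quadratic reciprocity gives (11 / 13) = (13 / 11). Reduce: 13 ≡ 2 (mod 11). Now have -(2 / 11).
Factor out 2: 2 = 2. Since 11 ≡ 3 (mod 8), (2 / 11) = -1. Now have (1 / 11).
(1 / 11) = 1. Collecting the sign factors: 1.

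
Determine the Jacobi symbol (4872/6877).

Factor out 2: 4872 = 2^3·609. Since 6877 ≡ 5 (mod 8), (2/6877) = -1, and (2/6877)^3 = -1. Now have -(609/6877).
609 ≡ 1 (mod 4), so quadratic reciprocity gives (609/6877) = (6877/609). Reduce: 6877 ≡ 178 (mod 609). Now have -(178/609).
Factor out 2: 178 = 2·89. Since 609 ≡ 1 (mod 8), (2/609) = +1. Now have -(89/609).
89 ≡ 1 (mod 4), so quadratic reciprocity gives (89/609) = (609/89). Reduce: 609 ≡ 75 (mod 89). Now have -(75/89).
89 ≡ 1 (mod 4), so quadratic reciprocity gives (75/89) = (89/75). Reduce: 89 ≡ 14 (mod 75). Now have -(14/75).
Factor out 2: 14 = 2·7. Since 75 ≡ 3 (mod 8), (2/75) = -1. Now have (7/75).
Both 7 ≡ 3 and 75 ≡ 3 (mod 4), so reciprocity gives (7/75) = -(75/7). Reduce: 75 ≡ 5 (mod 7). Now have -(5/7).
5 ≡ 1 (mod 4), so quadratic reciprocity gives (5/7) = (7/5). Reduce: 7 ≡ 2 (mod 5). Now have -(2/5).
Factor out 2: 2 = 2. Since 5 ≡ 5 (mod 8), (2/5) = -1. Now have (1/5).
(1/5) = 1. Collecting the sign factors: 1.

1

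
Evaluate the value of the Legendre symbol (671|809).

809 ≡ 1 (mod 4), so quadratic reciprocity gives (671|809) = (809|671). Reduce: 809 ≡ 138 (mod 671). Now have (138|671).
Factor out 2: 138 = 2·69. Since 671 ≡ 7 (mod 8), (2|671) = +1. Now have (69|671).
69 ≡ 1 (mod 4), so quadratic reciprocity gives (69|671) = (671|69). Reduce: 671 ≡ 50 (mod 69). Now have (50|69).
Factor out 2: 50 = 2·25. Since 69 ≡ 5 (mod 8), (2|69) = -1. Now have -(25|69).
25 ≡ 1 (mod 4), so quadratic reciprocity gives (25|69) = (69|25). Reduce: 69 ≡ 19 (mod 25). Now have -(19|25).
25 ≡ 1 (mod 4), so quadratic reciprocity gives (19|25) = (25|19). Reduce: 25 ≡ 6 (mod 19). Now have -(6|19).
Factor out 2: 6 = 2·3. Since 19 ≡ 3 (mod 8), (2|19) = -1. Now have (3|19).
Both 3 ≡ 3 and 19 ≡ 3 (mod 4), so reciprocity gives (3|19) = -(19|3). Reduce: 19 ≡ 1 (mod 3). Now have -(1|3).
(1|3) = 1. Collecting the sign factors: -1.

-1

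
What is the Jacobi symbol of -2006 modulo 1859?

-1

(-2006/1859)
  = -(2006/1859)    [1859 ≡ 3 mod 4 ⇒ (-1/1859) = -1]
  = -(147/1859)    [2006 ≡ 147 mod 1859]
  = (1859/147)    [QR: both ≡ 3 mod 4, sign flips]
  = (95/147)    [1859 ≡ 95 mod 147]
  = -(147/95)    [QR: both ≡ 3 mod 4, sign flips]
  = -(52/95)    [147 ≡ 52 mod 95]
  = -(13/95)    [95 ≡ 7 mod 8 ⇒ (2/95)^2 = +1]
  = -(95/13)    [QR: 13 ≡ 1 mod 4, sign kept]
  = -(4/13)    [95 ≡ 4 mod 13]
  = -(1/13)    [13 ≡ 5 mod 8 ⇒ (2/13)^2 = +1]
  = -1    [(1/13) = 1]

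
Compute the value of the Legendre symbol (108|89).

-1

Reduce the numerator: 108 ≡ 19 (mod 89), so (108|89) = (19|89).
89 ≡ 1 (mod 4), so quadratic reciprocity gives (19|89) = (89|19). Reduce: 89 ≡ 13 (mod 19). Now have (13|19).
13 ≡ 1 (mod 4), so quadratic reciprocity gives (13|19) = (19|13). Reduce: 19 ≡ 6 (mod 13). Now have (6|13).
Factor out 2: 6 = 2·3. Since 13 ≡ 5 (mod 8), (2|13) = -1. Now have -(3|13).
13 ≡ 1 (mod 4), so quadratic reciprocity gives (3|13) = (13|3). Reduce: 13 ≡ 1 (mod 3). Now have -(1|3).
(1|3) = 1. Collecting the sign factors: -1.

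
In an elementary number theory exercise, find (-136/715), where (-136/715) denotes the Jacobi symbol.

1

Pull out -1: (-136/715) = (-1/715)·(136/715). Since 715 ≡ 3 (mod 4), (-1/715) = -1. Now have -(136/715).
Factor out 2: 136 = 2^3·17. Since 715 ≡ 3 (mod 8), (2/715) = -1, and (2/715)^3 = -1. Now have (17/715).
17 ≡ 1 (mod 4), so quadratic reciprocity gives (17/715) = (715/17). Reduce: 715 ≡ 1 (mod 17). Now have (1/17).
(1/17) = 1. Collecting the sign factors: 1.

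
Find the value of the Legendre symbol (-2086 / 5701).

1

Reduce the numerator: -2086 ≡ 3615 (mod 5701), so (-2086 / 5701) = (3615 / 5701).
5701 ≡ 1 (mod 4), so quadratic reciprocity gives (3615 / 5701) = (5701 / 3615). Reduce: 5701 ≡ 2086 (mod 3615). Now have (2086 / 3615).
Factor out 2: 2086 = 2·1043. Since 3615 ≡ 7 (mod 8), (2 / 3615) = +1. Now have (1043 / 3615).
Both 1043 ≡ 3 and 3615 ≡ 3 (mod 4), so reciprocity gives (1043 / 3615) = -(3615 / 1043). Reduce: 3615 ≡ 486 (mod 1043). Now have -(486 / 1043).
Factor out 2: 486 = 2·243. Since 1043 ≡ 3 (mod 8), (2 / 1043) = -1. Now have (243 / 1043).
Both 243 ≡ 3 and 1043 ≡ 3 (mod 4), so reciprocity gives (243 / 1043) = -(1043 / 243). Reduce: 1043 ≡ 71 (mod 243). Now have -(71 / 243).
Both 71 ≡ 3 and 243 ≡ 3 (mod 4), so reciprocity gives (71 / 243) = -(243 / 71). Reduce: 243 ≡ 30 (mod 71). Now have (30 / 71).
Factor out 2: 30 = 2·15. Since 71 ≡ 7 (mod 8), (2 / 71) = +1. Now have (15 / 71).
Both 15 ≡ 3 and 71 ≡ 3 (mod 4), so reciprocity gives (15 / 71) = -(71 / 15). Reduce: 71 ≡ 11 (mod 15). Now have -(11 / 15).
Both 11 ≡ 3 and 15 ≡ 3 (mod 4), so reciprocity gives (11 / 15) = -(15 / 11). Reduce: 15 ≡ 4 (mod 11). Now have (4 / 11).
Factor out 2: 4 = 2^2. Since 11 ≡ 3 (mod 8), (2 / 11) = -1, and (2 / 11)^2 = +1. Now have (1 / 11).
(1 / 11) = 1. Collecting the sign factors: 1.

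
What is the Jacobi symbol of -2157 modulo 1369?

Reduce the numerator: -2157 ≡ 581 (mod 1369), so (-2157 / 1369) = (581 / 1369).
581 ≡ 1 (mod 4), so quadratic reciprocity gives (581 / 1369) = (1369 / 581). Reduce: 1369 ≡ 207 (mod 581). Now have (207 / 581).
581 ≡ 1 (mod 4), so quadratic reciprocity gives (207 / 581) = (581 / 207). Reduce: 581 ≡ 167 (mod 207). Now have (167 / 207).
Both 167 ≡ 3 and 207 ≡ 3 (mod 4), so reciprocity gives (167 / 207) = -(207 / 167). Reduce: 207 ≡ 40 (mod 167). Now have -(40 / 167).
Factor out 2: 40 = 2^3·5. Since 167 ≡ 7 (mod 8), (2 / 167) = +1, and (2 / 167)^3 = +1. Now have -(5 / 167).
5 ≡ 1 (mod 4), so quadratic reciprocity gives (5 / 167) = (167 / 5). Reduce: 167 ≡ 2 (mod 5). Now have -(2 / 5).
Factor out 2: 2 = 2. Since 5 ≡ 5 (mod 8), (2 / 5) = -1. Now have (1 / 5).
(1 / 5) = 1. Collecting the sign factors: 1.

1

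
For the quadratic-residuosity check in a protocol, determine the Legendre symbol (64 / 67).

(64 / 67)
  = (1 / 67)    [67 ≡ 3 mod 8 ⇒ (2 / 67)^6 = +1]
  = 1    [(1 / 67) = 1]

1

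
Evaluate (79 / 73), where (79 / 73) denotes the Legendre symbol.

Reduce the numerator: 79 ≡ 6 (mod 73), so (79 / 73) = (6 / 73).
Factor out 2: 6 = 2·3. Since 73 ≡ 1 (mod 8), (2 / 73) = +1. Now have (3 / 73).
73 ≡ 1 (mod 4), so quadratic reciprocity gives (3 / 73) = (73 / 3). Reduce: 73 ≡ 1 (mod 3). Now have (1 / 3).
(1 / 3) = 1. Collecting the sign factors: 1.

1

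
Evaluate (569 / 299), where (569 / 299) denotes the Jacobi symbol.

Reduce the numerator: 569 ≡ 270 (mod 299), so (569 / 299) = (270 / 299).
Factor out 2: 270 = 2·135. Since 299 ≡ 3 (mod 8), (2 / 299) = -1. Now have -(135 / 299).
Both 135 ≡ 3 and 299 ≡ 3 (mod 4), so reciprocity gives (135 / 299) = -(299 / 135). Reduce: 299 ≡ 29 (mod 135). Now have (29 / 135).
29 ≡ 1 (mod 4), so quadratic reciprocity gives (29 / 135) = (135 / 29). Reduce: 135 ≡ 19 (mod 29). Now have (19 / 29).
29 ≡ 1 (mod 4), so quadratic reciprocity gives (19 / 29) = (29 / 19). Reduce: 29 ≡ 10 (mod 19). Now have (10 / 19).
Factor out 2: 10 = 2·5. Since 19 ≡ 3 (mod 8), (2 / 19) = -1. Now have -(5 / 19).
5 ≡ 1 (mod 4), so quadratic reciprocity gives (5 / 19) = (19 / 5). Reduce: 19 ≡ 4 (mod 5). Now have -(4 / 5).
Factor out 2: 4 = 2^2. Since 5 ≡ 5 (mod 8), (2 / 5) = -1, and (2 / 5)^2 = +1. Now have -(1 / 5).
(1 / 5) = 1. Collecting the sign factors: -1.

-1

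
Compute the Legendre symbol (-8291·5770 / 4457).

-1

By multiplicativity, (-8291·5770 / 4457) = (-8291 / 4457)·(5770 / 4457).
First factor (-8291 / 4457):
(-8291 / 4457)
  = (8291 / 4457)    [4457 ≡ 1 mod 4 ⇒ (-1 / 4457) = +1]
  = (3834 / 4457)    [8291 ≡ 3834 mod 4457]
  = (1917 / 4457)    [4457 ≡ 1 mod 8 ⇒ (2 / 4457) = +1]
  = (4457 / 1917)    [QR: 1917 ≡ 1 mod 4, sign kept]
  = (623 / 1917)    [4457 ≡ 623 mod 1917]
  = (1917 / 623)    [QR: 1917 ≡ 1 mod 4, sign kept]
  = (48 / 623)    [1917 ≡ 48 mod 623]
  = (3 / 623)    [623 ≡ 7 mod 8 ⇒ (2 / 623)^4 = +1]
  = -(623 / 3)    [QR: both ≡ 3 mod 4, sign flips]
  = -(2 / 3)    [623 ≡ 2 mod 3]
  = (1 / 3)    [3 ≡ 3 mod 8 ⇒ (2 / 3) = -1]
  = 1    [(1 / 3) = 1]
Second factor (5770 / 4457):
(5770 / 4457)
  = (1313 / 4457)    [5770 ≡ 1313 mod 4457]
  = (4457 / 1313)    [QR: 1313 ≡ 1 mod 4, sign kept]
  = (518 / 1313)    [4457 ≡ 518 mod 1313]
  = (259 / 1313)    [1313 ≡ 1 mod 8 ⇒ (2 / 1313) = +1]
  = (1313 / 259)    [QR: 1313 ≡ 1 mod 4, sign kept]
  = (18 / 259)    [1313 ≡ 18 mod 259]
  = -(9 / 259)    [259 ≡ 3 mod 8 ⇒ (2 / 259) = -1]
  = -(259 / 9)    [QR: 9 ≡ 1 mod 4, sign kept]
  = -(7 / 9)    [259 ≡ 7 mod 9]
  = -(9 / 7)    [QR: 9 ≡ 1 mod 4, sign kept]
  = -(2 / 7)    [9 ≡ 2 mod 7]
  = -(1 / 7)    [7 ≡ 7 mod 8 ⇒ (2 / 7) = +1]
  = -1    [(1 / 7) = 1]
Product: (1)·(-1) = -1.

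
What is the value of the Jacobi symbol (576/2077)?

1

Factor out 2: 576 = 2^6·9. Since 2077 ≡ 5 (mod 8), (2/2077) = -1, and (2/2077)^6 = +1. Now have (9/2077).
9 ≡ 1 (mod 4), so quadratic reciprocity gives (9/2077) = (2077/9). Reduce: 2077 ≡ 7 (mod 9). Now have (7/9).
9 ≡ 1 (mod 4), so quadratic reciprocity gives (7/9) = (9/7). Reduce: 9 ≡ 2 (mod 7). Now have (2/7).
Factor out 2: 2 = 2. Since 7 ≡ 7 (mod 8), (2/7) = +1. Now have (1/7).
(1/7) = 1. Collecting the sign factors: 1.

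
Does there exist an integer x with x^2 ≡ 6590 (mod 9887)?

no

(6590/9887)
  = (3295/9887)    [9887 ≡ 7 mod 8 ⇒ (2/9887) = +1]
  = -(9887/3295)    [QR: both ≡ 3 mod 4, sign flips]
  = -(2/3295)    [9887 ≡ 2 mod 3295]
  = -(1/3295)    [3295 ≡ 7 mod 8 ⇒ (2/3295) = +1]
  = -1    [(1/3295) = 1]
(6590/9887) = -1, and 9887 is prime, so 6590 is not a quadratic residue mod 9887.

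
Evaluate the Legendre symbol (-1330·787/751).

By multiplicativity, (-1330·787/751) = (-1330/751)·(787/751).
First factor (-1330/751):
Pull out -1: (-1330/751) = (-1/751)·(1330/751). Since 751 ≡ 3 (mod 4), (-1/751) = -1. Now have -(1330/751).
Reduce the numerator: 1330 ≡ 579 (mod 751), so (1330/751) = (579/751).
Both 579 ≡ 3 and 751 ≡ 3 (mod 4), so reciprocity gives (579/751) = -(751/579). Reduce: 751 ≡ 172 (mod 579). Now have (172/579).
Factor out 2: 172 = 2^2·43. Since 579 ≡ 3 (mod 8), (2/579) = -1, and (2/579)^2 = +1. Now have (43/579).
Both 43 ≡ 3 and 579 ≡ 3 (mod 4), so reciprocity gives (43/579) = -(579/43). Reduce: 579 ≡ 20 (mod 43). Now have -(20/43).
Factor out 2: 20 = 2^2·5. Since 43 ≡ 3 (mod 8), (2/43) = -1, and (2/43)^2 = +1. Now have -(5/43).
5 ≡ 1 (mod 4), so quadratic reciprocity gives (5/43) = (43/5). Reduce: 43 ≡ 3 (mod 5). Now have -(3/5).
5 ≡ 1 (mod 4), so quadratic reciprocity gives (3/5) = (5/3). Reduce: 5 ≡ 2 (mod 3). Now have -(2/3).
Factor out 2: 2 = 2. Since 3 ≡ 3 (mod 8), (2/3) = -1. Now have (1/3).
(1/3) = 1. Collecting the sign factors: 1.
Second factor (787/751):
Reduce the numerator: 787 ≡ 36 (mod 751), so (787/751) = (36/751).
Factor out 2: 36 = 2^2·9. Since 751 ≡ 7 (mod 8), (2/751) = +1, and (2/751)^2 = +1. Now have (9/751).
9 ≡ 1 (mod 4), so quadratic reciprocity gives (9/751) = (751/9). Reduce: 751 ≡ 4 (mod 9). Now have (4/9).
Factor out 2: 4 = 2^2. Since 9 ≡ 1 (mod 8), (2/9) = +1, and (2/9)^2 = +1. Now have (1/9).
(1/9) = 1. Collecting the sign factors: 1.
Product: (1)·(1) = 1.

1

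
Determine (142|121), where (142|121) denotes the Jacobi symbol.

(142|121)
  = (21|121)    [142 ≡ 21 mod 121]
  = (121|21)    [QR: 21 ≡ 1 mod 4, sign kept]
  = (16|21)    [121 ≡ 16 mod 21]
  = (1|21)    [21 ≡ 5 mod 8 ⇒ (2|21)^4 = +1]
  = 1    [(1|21) = 1]

1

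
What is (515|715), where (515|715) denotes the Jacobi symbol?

Both 515 ≡ 3 and 715 ≡ 3 (mod 4), so reciprocity gives (515|715) = -(715|515). Reduce: 715 ≡ 200 (mod 515). Now have -(200|515).
Factor out 2: 200 = 2^3·25. Since 515 ≡ 3 (mod 8), (2|515) = -1, and (2|515)^3 = -1. Now have (25|515).
25 ≡ 1 (mod 4), so quadratic reciprocity gives (25|515) = (515|25). Reduce: 515 ≡ 15 (mod 25). Now have (15|25).
25 ≡ 1 (mod 4), so quadratic reciprocity gives (15|25) = (25|15). Reduce: 25 ≡ 10 (mod 15). Now have (10|15).
Factor out 2: 10 = 2·5. Since 15 ≡ 7 (mod 8), (2|15) = +1. Now have (5|15).
5 ≡ 1 (mod 4), so quadratic reciprocity gives (5|15) = (15|5). Reduce: 15 ≡ 0 (mod 5). Now have (0|5).
The numerator is now 0 with denominator 5 > 1: the symbol is 0.

0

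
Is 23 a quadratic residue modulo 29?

yes

(23|29)
  = (29|23)    [QR: 29 ≡ 1 mod 4, sign kept]
  = (6|23)    [29 ≡ 6 mod 23]
  = (3|23)    [23 ≡ 7 mod 8 ⇒ (2|23) = +1]
  = -(23|3)    [QR: both ≡ 3 mod 4, sign flips]
  = -(2|3)    [23 ≡ 2 mod 3]
  = (1|3)    [3 ≡ 3 mod 8 ⇒ (2|3) = -1]
  = 1    [(1|3) = 1]
(23|29) = 1, and 29 is prime, so 23 is a quadratic residue mod 29.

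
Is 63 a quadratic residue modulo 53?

(63/53)
  = (10/53)    [63 ≡ 10 mod 53]
  = -(5/53)    [53 ≡ 5 mod 8 ⇒ (2/53) = -1]
  = -(53/5)    [QR: 5 ≡ 1 mod 4, sign kept]
  = -(3/5)    [53 ≡ 3 mod 5]
  = -(5/3)    [QR: 5 ≡ 1 mod 4, sign kept]
  = -(2/3)    [5 ≡ 2 mod 3]
  = (1/3)    [3 ≡ 3 mod 8 ⇒ (2/3) = -1]
  = 1    [(1/3) = 1]
The Legendre symbol is 1, so x^2 ≡ 63 (mod 53) has solution.

yes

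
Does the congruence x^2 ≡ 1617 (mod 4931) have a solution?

no

(1617/4931)
  = (4931/1617)    [QR: 1617 ≡ 1 mod 4, sign kept]
  = (80/1617)    [4931 ≡ 80 mod 1617]
  = (5/1617)    [1617 ≡ 1 mod 8 ⇒ (2/1617)^4 = +1]
  = (1617/5)    [QR: 5 ≡ 1 mod 4, sign kept]
  = (2/5)    [1617 ≡ 2 mod 5]
  = -(1/5)    [5 ≡ 5 mod 8 ⇒ (2/5) = -1]
  = -1    [(1/5) = 1]
(1617/4931) = -1, and 4931 is prime, so 1617 is not a quadratic residue mod 4931.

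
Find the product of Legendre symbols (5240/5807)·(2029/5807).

By multiplicativity, (5240·2029/5807) = (5240/5807)·(2029/5807).
First factor (5240/5807):
(5240/5807)
  = (655/5807)    [5807 ≡ 7 mod 8 ⇒ (2/5807)^3 = +1]
  = -(5807/655)    [QR: both ≡ 3 mod 4, sign flips]
  = -(567/655)    [5807 ≡ 567 mod 655]
  = (655/567)    [QR: both ≡ 3 mod 4, sign flips]
  = (88/567)    [655 ≡ 88 mod 567]
  = (11/567)    [567 ≡ 7 mod 8 ⇒ (2/567)^3 = +1]
  = -(567/11)    [QR: both ≡ 3 mod 4, sign flips]
  = -(6/11)    [567 ≡ 6 mod 11]
  = (3/11)    [11 ≡ 3 mod 8 ⇒ (2/11) = -1]
  = -(11/3)    [QR: both ≡ 3 mod 4, sign flips]
  = -(2/3)    [11 ≡ 2 mod 3]
  = (1/3)    [3 ≡ 3 mod 8 ⇒ (2/3) = -1]
  = 1    [(1/3) = 1]
Second factor (2029/5807):
(2029/5807)
  = (5807/2029)    [QR: 2029 ≡ 1 mod 4, sign kept]
  = (1749/2029)    [5807 ≡ 1749 mod 2029]
  = (2029/1749)    [QR: 1749 ≡ 1 mod 4, sign kept]
  = (280/1749)    [2029 ≡ 280 mod 1749]
  = -(35/1749)    [1749 ≡ 5 mod 8 ⇒ (2/1749)^3 = -1]
  = -(1749/35)    [QR: 1749 ≡ 1 mod 4, sign kept]
  = -(34/35)    [1749 ≡ 34 mod 35]
  = (17/35)    [35 ≡ 3 mod 8 ⇒ (2/35) = -1]
  = (35/17)    [QR: 17 ≡ 1 mod 4, sign kept]
  = (1/17)    [35 ≡ 1 mod 17]
  = 1    [(1/17) = 1]
Product: (1)·(1) = 1.

1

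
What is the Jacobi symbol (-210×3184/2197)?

By multiplicativity, (-210·3184/2197) = (-210/2197)·(3184/2197).
First factor (-210/2197):
(-210/2197)
  = (210/2197)    [2197 ≡ 1 mod 4 ⇒ (-1/2197) = +1]
  = -(105/2197)    [2197 ≡ 5 mod 8 ⇒ (2/2197) = -1]
  = -(2197/105)    [QR: 105 ≡ 1 mod 4, sign kept]
  = -(97/105)    [2197 ≡ 97 mod 105]
  = -(105/97)    [QR: 97 ≡ 1 mod 4, sign kept]
  = -(8/97)    [105 ≡ 8 mod 97]
  = -(1/97)    [97 ≡ 1 mod 8 ⇒ (2/97)^3 = +1]
  = -1    [(1/97) = 1]
Second factor (3184/2197):
(3184/2197)
  = (987/2197)    [3184 ≡ 987 mod 2197]
  = (2197/987)    [QR: 2197 ≡ 1 mod 4, sign kept]
  = (223/987)    [2197 ≡ 223 mod 987]
  = -(987/223)    [QR: both ≡ 3 mod 4, sign flips]
  = -(95/223)    [987 ≡ 95 mod 223]
  = (223/95)    [QR: both ≡ 3 mod 4, sign flips]
  = (33/95)    [223 ≡ 33 mod 95]
  = (95/33)    [QR: 33 ≡ 1 mod 4, sign kept]
  = (29/33)    [95 ≡ 29 mod 33]
  = (33/29)    [QR: 29 ≡ 1 mod 4, sign kept]
  = (4/29)    [33 ≡ 4 mod 29]
  = (1/29)    [29 ≡ 5 mod 8 ⇒ (2/29)^2 = +1]
  = 1    [(1/29) = 1]
Product: (-1)·(1) = -1.

-1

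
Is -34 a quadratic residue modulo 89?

(-34|89)
  = (55|89)    [-34 ≡ 55 mod 89]
  = (89|55)    [QR: 89 ≡ 1 mod 4, sign kept]
  = (34|55)    [89 ≡ 34 mod 55]
  = (17|55)    [55 ≡ 7 mod 8 ⇒ (2|55) = +1]
  = (55|17)    [QR: 17 ≡ 1 mod 4, sign kept]
  = (4|17)    [55 ≡ 4 mod 17]
  = (1|17)    [17 ≡ 1 mod 8 ⇒ (2|17)^2 = +1]
  = 1    [(1|17) = 1]
The Legendre symbol is 1, so x^2 ≡ -34 (mod 89) has solution.

yes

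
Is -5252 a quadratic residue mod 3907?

(-5252/3907)
  = -(5252/3907)    [3907 ≡ 3 mod 4 ⇒ (-1/3907) = -1]
  = -(1345/3907)    [5252 ≡ 1345 mod 3907]
  = -(3907/1345)    [QR: 1345 ≡ 1 mod 4, sign kept]
  = -(1217/1345)    [3907 ≡ 1217 mod 1345]
  = -(1345/1217)    [QR: 1217 ≡ 1 mod 4, sign kept]
  = -(128/1217)    [1345 ≡ 128 mod 1217]
  = -(1/1217)    [1217 ≡ 1 mod 8 ⇒ (2/1217)^7 = +1]
  = -1    [(1/1217) = 1]
(-5252/3907) = -1, and 3907 is prime, so -5252 is not a quadratic residue mod 3907.

no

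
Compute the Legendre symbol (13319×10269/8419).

1

By multiplicativity, (13319·10269/8419) = (13319/8419)·(10269/8419).
First factor (13319/8419):
Reduce the numerator: 13319 ≡ 4900 (mod 8419), so (13319/8419) = (4900/8419).
Factor out 2: 4900 = 2^2·1225. Since 8419 ≡ 3 (mod 8), (2/8419) = -1, and (2/8419)^2 = +1. Now have (1225/8419).
1225 ≡ 1 (mod 4), so quadratic reciprocity gives (1225/8419) = (8419/1225). Reduce: 8419 ≡ 1069 (mod 1225). Now have (1069/1225).
1069 ≡ 1 (mod 4), so quadratic reciprocity gives (1069/1225) = (1225/1069). Reduce: 1225 ≡ 156 (mod 1069). Now have (156/1069).
Factor out 2: 156 = 2^2·39. Since 1069 ≡ 5 (mod 8), (2/1069) = -1, and (2/1069)^2 = +1. Now have (39/1069).
1069 ≡ 1 (mod 4), so quadratic reciprocity gives (39/1069) = (1069/39). Reduce: 1069 ≡ 16 (mod 39). Now have (16/39).
Factor out 2: 16 = 2^4. Since 39 ≡ 7 (mod 8), (2/39) = +1, and (2/39)^4 = +1. Now have (1/39).
(1/39) = 1. Collecting the sign factors: 1.
Second factor (10269/8419):
Reduce the numerator: 10269 ≡ 1850 (mod 8419), so (10269/8419) = (1850/8419).
Factor out 2: 1850 = 2·925. Since 8419 ≡ 3 (mod 8), (2/8419) = -1. Now have -(925/8419).
925 ≡ 1 (mod 4), so quadratic reciprocity gives (925/8419) = (8419/925). Reduce: 8419 ≡ 94 (mod 925). Now have -(94/925).
Factor out 2: 94 = 2·47. Since 925 ≡ 5 (mod 8), (2/925) = -1. Now have (47/925).
925 ≡ 1 (mod 4), so quadratic reciprocity gives (47/925) = (925/47). Reduce: 925 ≡ 32 (mod 47). Now have (32/47).
Factor out 2: 32 = 2^5. Since 47 ≡ 7 (mod 8), (2/47) = +1, and (2/47)^5 = +1. Now have (1/47).
(1/47) = 1. Collecting the sign factors: 1.
Product: (1)·(1) = 1.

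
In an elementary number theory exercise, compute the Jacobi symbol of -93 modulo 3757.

Pull out -1: (-93/3757) = (-1/3757)·(93/3757). Since 3757 ≡ 1 (mod 4), (-1/3757) = +1. Now have (93/3757).
93 ≡ 1 (mod 4), so quadratic reciprocity gives (93/3757) = (3757/93). Reduce: 3757 ≡ 37 (mod 93). Now have (37/93).
37 ≡ 1 (mod 4), so quadratic reciprocity gives (37/93) = (93/37). Reduce: 93 ≡ 19 (mod 37). Now have (19/37).
37 ≡ 1 (mod 4), so quadratic reciprocity gives (19/37) = (37/19). Reduce: 37 ≡ 18 (mod 19). Now have (18/19).
Factor out 2: 18 = 2·9. Since 19 ≡ 3 (mod 8), (2/19) = -1. Now have -(9/19).
9 ≡ 1 (mod 4), so quadratic reciprocity gives (9/19) = (19/9). Reduce: 19 ≡ 1 (mod 9). Now have -(1/9).
(1/9) = 1. Collecting the sign factors: -1.

-1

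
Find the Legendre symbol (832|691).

(832|691)
  = (141|691)    [832 ≡ 141 mod 691]
  = (691|141)    [QR: 141 ≡ 1 mod 4, sign kept]
  = (127|141)    [691 ≡ 127 mod 141]
  = (141|127)    [QR: 141 ≡ 1 mod 4, sign kept]
  = (14|127)    [141 ≡ 14 mod 127]
  = (7|127)    [127 ≡ 7 mod 8 ⇒ (2|127) = +1]
  = -(127|7)    [QR: both ≡ 3 mod 4, sign flips]
  = -(1|7)    [127 ≡ 1 mod 7]
  = -1    [(1|7) = 1]

-1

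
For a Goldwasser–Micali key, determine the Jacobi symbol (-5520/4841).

1

(-5520/4841)
  = (4162/4841)    [-5520 ≡ 4162 mod 4841]
  = (2081/4841)    [4841 ≡ 1 mod 8 ⇒ (2/4841) = +1]
  = (4841/2081)    [QR: 2081 ≡ 1 mod 4, sign kept]
  = (679/2081)    [4841 ≡ 679 mod 2081]
  = (2081/679)    [QR: 2081 ≡ 1 mod 4, sign kept]
  = (44/679)    [2081 ≡ 44 mod 679]
  = (11/679)    [679 ≡ 7 mod 8 ⇒ (2/679)^2 = +1]
  = -(679/11)    [QR: both ≡ 3 mod 4, sign flips]
  = -(8/11)    [679 ≡ 8 mod 11]
  = (1/11)    [11 ≡ 3 mod 8 ⇒ (2/11)^3 = -1]
  = 1    [(1/11) = 1]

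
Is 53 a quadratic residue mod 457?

(53|457)
  = (457|53)    [QR: 53 ≡ 1 mod 4, sign kept]
  = (33|53)    [457 ≡ 33 mod 53]
  = (53|33)    [QR: 33 ≡ 1 mod 4, sign kept]
  = (20|33)    [53 ≡ 20 mod 33]
  = (5|33)    [33 ≡ 1 mod 8 ⇒ (2|33)^2 = +1]
  = (33|5)    [QR: 5 ≡ 1 mod 4, sign kept]
  = (3|5)    [33 ≡ 3 mod 5]
  = (5|3)    [QR: 5 ≡ 1 mod 4, sign kept]
  = (2|3)    [5 ≡ 2 mod 3]
  = -(1|3)    [3 ≡ 3 mod 8 ⇒ (2|3) = -1]
  = -1    [(1|3) = 1]
(53|457) = -1, and 457 is prime, so 53 is not a quadratic residue mod 457.

no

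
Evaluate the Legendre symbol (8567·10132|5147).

By multiplicativity, (8567·10132|5147) = (8567|5147)·(10132|5147).
First factor (8567|5147):
(8567|5147)
  = (3420|5147)    [8567 ≡ 3420 mod 5147]
  = (855|5147)    [5147 ≡ 3 mod 8 ⇒ (2|5147)^2 = +1]
  = -(5147|855)    [QR: both ≡ 3 mod 4, sign flips]
  = -(17|855)    [5147 ≡ 17 mod 855]
  = -(855|17)    [QR: 17 ≡ 1 mod 4, sign kept]
  = -(5|17)    [855 ≡ 5 mod 17]
  = -(17|5)    [QR: 5 ≡ 1 mod 4, sign kept]
  = -(2|5)    [17 ≡ 2 mod 5]
  = (1|5)    [5 ≡ 5 mod 8 ⇒ (2|5) = -1]
  = 1    [(1|5) = 1]
Second factor (10132|5147):
(10132|5147)
  = (4985|5147)    [10132 ≡ 4985 mod 5147]
  = (5147|4985)    [QR: 4985 ≡ 1 mod 4, sign kept]
  = (162|4985)    [5147 ≡ 162 mod 4985]
  = (81|4985)    [4985 ≡ 1 mod 8 ⇒ (2|4985) = +1]
  = (4985|81)    [QR: 81 ≡ 1 mod 4, sign kept]
  = (44|81)    [4985 ≡ 44 mod 81]
  = (11|81)    [81 ≡ 1 mod 8 ⇒ (2|81)^2 = +1]
  = (81|11)    [QR: 81 ≡ 1 mod 4, sign kept]
  = (4|11)    [81 ≡ 4 mod 11]
  = (1|11)    [11 ≡ 3 mod 8 ⇒ (2|11)^2 = +1]
  = 1    [(1|11) = 1]
Product: (1)·(1) = 1.

1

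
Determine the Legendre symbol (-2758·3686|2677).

By multiplicativity, (-2758·3686|2677) = (-2758|2677)·(3686|2677).
First factor (-2758|2677):
(-2758|2677)
  = (2758|2677)    [2677 ≡ 1 mod 4 ⇒ (-1|2677) = +1]
  = (81|2677)    [2758 ≡ 81 mod 2677]
  = (2677|81)    [QR: 81 ≡ 1 mod 4, sign kept]
  = (4|81)    [2677 ≡ 4 mod 81]
  = (1|81)    [81 ≡ 1 mod 8 ⇒ (2|81)^2 = +1]
  = 1    [(1|81) = 1]
Second factor (3686|2677):
(3686|2677)
  = (1009|2677)    [3686 ≡ 1009 mod 2677]
  = (2677|1009)    [QR: 1009 ≡ 1 mod 4, sign kept]
  = (659|1009)    [2677 ≡ 659 mod 1009]
  = (1009|659)    [QR: 1009 ≡ 1 mod 4, sign kept]
  = (350|659)    [1009 ≡ 350 mod 659]
  = -(175|659)    [659 ≡ 3 mod 8 ⇒ (2|659) = -1]
  = (659|175)    [QR: both ≡ 3 mod 4, sign flips]
  = (134|175)    [659 ≡ 134 mod 175]
  = (67|175)    [175 ≡ 7 mod 8 ⇒ (2|175) = +1]
  = -(175|67)    [QR: both ≡ 3 mod 4, sign flips]
  = -(41|67)    [175 ≡ 41 mod 67]
  = -(67|41)    [QR: 41 ≡ 1 mod 4, sign kept]
  = -(26|41)    [67 ≡ 26 mod 41]
  = -(13|41)    [41 ≡ 1 mod 8 ⇒ (2|41) = +1]
  = -(41|13)    [QR: 13 ≡ 1 mod 4, sign kept]
  = -(2|13)    [41 ≡ 2 mod 13]
  = (1|13)    [13 ≡ 5 mod 8 ⇒ (2|13) = -1]
  = 1    [(1|13) = 1]
Product: (1)·(1) = 1.

1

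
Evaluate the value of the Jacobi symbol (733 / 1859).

-1

733 ≡ 1 (mod 4), so quadratic reciprocity gives (733 / 1859) = (1859 / 733). Reduce: 1859 ≡ 393 (mod 733). Now have (393 / 733).
393 ≡ 1 (mod 4), so quadratic reciprocity gives (393 / 733) = (733 / 393). Reduce: 733 ≡ 340 (mod 393). Now have (340 / 393).
Factor out 2: 340 = 2^2·85. Since 393 ≡ 1 (mod 8), (2 / 393) = +1, and (2 / 393)^2 = +1. Now have (85 / 393).
85 ≡ 1 (mod 4), so quadratic reciprocity gives (85 / 393) = (393 / 85). Reduce: 393 ≡ 53 (mod 85). Now have (53 / 85).
53 ≡ 1 (mod 4), so quadratic reciprocity gives (53 / 85) = (85 / 53). Reduce: 85 ≡ 32 (mod 53). Now have (32 / 53).
Factor out 2: 32 = 2^5. Since 53 ≡ 5 (mod 8), (2 / 53) = -1, and (2 / 53)^5 = -1. Now have -(1 / 53).
(1 / 53) = 1. Collecting the sign factors: -1.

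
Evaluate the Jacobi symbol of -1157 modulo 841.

1

Pull out -1: (-1157 / 841) = (-1 / 841)·(1157 / 841). Since 841 ≡ 1 (mod 4), (-1 / 841) = +1. Now have (1157 / 841).
Reduce the numerator: 1157 ≡ 316 (mod 841), so (1157 / 841) = (316 / 841).
Factor out 2: 316 = 2^2·79. Since 841 ≡ 1 (mod 8), (2 / 841) = +1, and (2 / 841)^2 = +1. Now have (79 / 841).
841 ≡ 1 (mod 4), so quadratic reciprocity gives (79 / 841) = (841 / 79). Reduce: 841 ≡ 51 (mod 79). Now have (51 / 79).
Both 51 ≡ 3 and 79 ≡ 3 (mod 4), so reciprocity gives (51 / 79) = -(79 / 51). Reduce: 79 ≡ 28 (mod 51). Now have -(28 / 51).
Factor out 2: 28 = 2^2·7. Since 51 ≡ 3 (mod 8), (2 / 51) = -1, and (2 / 51)^2 = +1. Now have -(7 / 51).
Both 7 ≡ 3 and 51 ≡ 3 (mod 4), so reciprocity gives (7 / 51) = -(51 / 7). Reduce: 51 ≡ 2 (mod 7). Now have (2 / 7).
Factor out 2: 2 = 2. Since 7 ≡ 7 (mod 8), (2 / 7) = +1. Now have (1 / 7).
(1 / 7) = 1. Collecting the sign factors: 1.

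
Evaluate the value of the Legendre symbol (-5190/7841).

-1

(-5190/7841)
  = (2651/7841)    [-5190 ≡ 2651 mod 7841]
  = (7841/2651)    [QR: 7841 ≡ 1 mod 4, sign kept]
  = (2539/2651)    [7841 ≡ 2539 mod 2651]
  = -(2651/2539)    [QR: both ≡ 3 mod 4, sign flips]
  = -(112/2539)    [2651 ≡ 112 mod 2539]
  = -(7/2539)    [2539 ≡ 3 mod 8 ⇒ (2/2539)^4 = +1]
  = (2539/7)    [QR: both ≡ 3 mod 4, sign flips]
  = (5/7)    [2539 ≡ 5 mod 7]
  = (7/5)    [QR: 5 ≡ 1 mod 4, sign kept]
  = (2/5)    [7 ≡ 2 mod 5]
  = -(1/5)    [5 ≡ 5 mod 8 ⇒ (2/5) = -1]
  = -1    [(1/5) = 1]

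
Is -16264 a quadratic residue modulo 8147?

Pull out -1: (-16264/8147) = (-1/8147)·(16264/8147). Since 8147 ≡ 3 (mod 4), (-1/8147) = -1. Now have -(16264/8147).
Reduce the numerator: 16264 ≡ 8117 (mod 8147), so (16264/8147) = (8117/8147).
8117 ≡ 1 (mod 4), so quadratic reciprocity gives (8117/8147) = (8147/8117). Reduce: 8147 ≡ 30 (mod 8117). Now have -(30/8117).
Factor out 2: 30 = 2·15. Since 8117 ≡ 5 (mod 8), (2/8117) = -1. Now have (15/8117).
8117 ≡ 1 (mod 4), so quadratic reciprocity gives (15/8117) = (8117/15). Reduce: 8117 ≡ 2 (mod 15). Now have (2/15).
Factor out 2: 2 = 2. Since 15 ≡ 7 (mod 8), (2/15) = +1. Now have (1/15).
(1/15) = 1. Collecting the sign factors: 1.
The Legendre symbol is 1, so x^2 ≡ -16264 (mod 8147) has solution.

yes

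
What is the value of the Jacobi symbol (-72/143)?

Pull out -1: (-72/143) = (-1/143)·(72/143). Since 143 ≡ 3 (mod 4), (-1/143) = -1. Now have -(72/143).
Factor out 2: 72 = 2^3·9. Since 143 ≡ 7 (mod 8), (2/143) = +1, and (2/143)^3 = +1. Now have -(9/143).
9 ≡ 1 (mod 4), so quadratic reciprocity gives (9/143) = (143/9). Reduce: 143 ≡ 8 (mod 9). Now have -(8/9).
Factor out 2: 8 = 2^3. Since 9 ≡ 1 (mod 8), (2/9) = +1, and (2/9)^3 = +1. Now have -(1/9).
(1/9) = 1. Collecting the sign factors: -1.

-1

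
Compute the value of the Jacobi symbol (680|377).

1

(680|377)
  = (303|377)    [680 ≡ 303 mod 377]
  = (377|303)    [QR: 377 ≡ 1 mod 4, sign kept]
  = (74|303)    [377 ≡ 74 mod 303]
  = (37|303)    [303 ≡ 7 mod 8 ⇒ (2|303) = +1]
  = (303|37)    [QR: 37 ≡ 1 mod 4, sign kept]
  = (7|37)    [303 ≡ 7 mod 37]
  = (37|7)    [QR: 37 ≡ 1 mod 4, sign kept]
  = (2|7)    [37 ≡ 2 mod 7]
  = (1|7)    [7 ≡ 7 mod 8 ⇒ (2|7) = +1]
  = 1    [(1|7) = 1]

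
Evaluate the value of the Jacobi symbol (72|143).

1

Factor out 2: 72 = 2^3·9. Since 143 ≡ 7 (mod 8), (2|143) = +1, and (2|143)^3 = +1. Now have (9|143).
9 ≡ 1 (mod 4), so quadratic reciprocity gives (9|143) = (143|9). Reduce: 143 ≡ 8 (mod 9). Now have (8|9).
Factor out 2: 8 = 2^3. Since 9 ≡ 1 (mod 8), (2|9) = +1, and (2|9)^3 = +1. Now have (1|9).
(1|9) = 1. Collecting the sign factors: 1.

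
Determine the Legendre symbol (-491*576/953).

1

By multiplicativity, (-491·576/953) = (-491/953)·(576/953).
First factor (-491/953):
Reduce the numerator: -491 ≡ 462 (mod 953), so (-491/953) = (462/953).
Factor out 2: 462 = 2·231. Since 953 ≡ 1 (mod 8), (2/953) = +1. Now have (231/953).
953 ≡ 1 (mod 4), so quadratic reciprocity gives (231/953) = (953/231). Reduce: 953 ≡ 29 (mod 231). Now have (29/231).
29 ≡ 1 (mod 4), so quadratic reciprocity gives (29/231) = (231/29). Reduce: 231 ≡ 28 (mod 29). Now have (28/29).
Factor out 2: 28 = 2^2·7. Since 29 ≡ 5 (mod 8), (2/29) = -1, and (2/29)^2 = +1. Now have (7/29).
29 ≡ 1 (mod 4), so quadratic reciprocity gives (7/29) = (29/7). Reduce: 29 ≡ 1 (mod 7). Now have (1/7).
(1/7) = 1. Collecting the sign factors: 1.
Second factor (576/953):
Factor out 2: 576 = 2^6·9. Since 953 ≡ 1 (mod 8), (2/953) = +1, and (2/953)^6 = +1. Now have (9/953).
9 ≡ 1 (mod 4), so quadratic reciprocity gives (9/953) = (953/9). Reduce: 953 ≡ 8 (mod 9). Now have (8/9).
Factor out 2: 8 = 2^3. Since 9 ≡ 1 (mod 8), (2/9) = +1, and (2/9)^3 = +1. Now have (1/9).
(1/9) = 1. Collecting the sign factors: 1.
Product: (1)·(1) = 1.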